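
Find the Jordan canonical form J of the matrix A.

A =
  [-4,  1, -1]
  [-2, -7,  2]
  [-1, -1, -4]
J_2(-5) ⊕ J_1(-5)

The characteristic polynomial is
  det(x·I − A) = x^3 + 15*x^2 + 75*x + 125 = (x + 5)^3

Eigenvalues and multiplicities (the geometric multiplicity of λ is n − rank(A − λI), which equals the number of Jordan blocks for λ):
  λ = -5: algebraic multiplicity = 3, geometric multiplicity = 2

Determining the block sizes for each eigenvalue:
  λ = -5: 2 blocks summing to 3 forces exactly one block of size 2 and the rest size 1 → block sizes [2, 1]

Assembling the blocks gives a Jordan form
J =
  [-5,  1,  0]
  [ 0, -5,  0]
  [ 0,  0, -5]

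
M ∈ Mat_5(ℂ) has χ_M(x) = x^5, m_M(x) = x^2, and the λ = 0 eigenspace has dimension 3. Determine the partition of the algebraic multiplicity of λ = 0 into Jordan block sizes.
Block sizes for λ = 0: [2, 2, 1]

Step 1 — from the characteristic polynomial, algebraic multiplicity of λ = 0 is 5. From dim ker(M − (0)·I) = 3, there are exactly 3 Jordan blocks for λ = 0.
Step 2 — from the minimal polynomial, the factor (x − 0)^2 tells us the largest block for λ = 0 has size 2.
Step 3 — with total size 5, 3 blocks, and largest block 2, the block sizes (in nonincreasing order) are [2, 2, 1].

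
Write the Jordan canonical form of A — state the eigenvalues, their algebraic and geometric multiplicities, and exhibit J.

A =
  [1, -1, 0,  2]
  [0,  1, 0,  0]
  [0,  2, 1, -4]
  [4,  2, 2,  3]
J_2(1) ⊕ J_1(1) ⊕ J_1(3)

The characteristic polynomial is
  det(x·I − A) = x^4 - 6*x^3 + 12*x^2 - 10*x + 3 = (x - 3)*(x - 1)^3

Eigenvalues and multiplicities (the geometric multiplicity of λ is n − rank(A − λI), which equals the number of Jordan blocks for λ):
  λ = 1: algebraic multiplicity = 3, geometric multiplicity = 2
  λ = 3: algebraic multiplicity = 1, geometric multiplicity = 1

Determining the block sizes for each eigenvalue:
  λ = 1: 2 blocks summing to 3 forces exactly one block of size 2 and the rest size 1 → block sizes [2, 1]
  λ = 3: one block (gm = 1), so the single block has size am = 1 → block sizes [1]

Assembling the blocks gives a Jordan form
J =
  [1, 1, 0, 0]
  [0, 1, 0, 0]
  [0, 0, 1, 0]
  [0, 0, 0, 3]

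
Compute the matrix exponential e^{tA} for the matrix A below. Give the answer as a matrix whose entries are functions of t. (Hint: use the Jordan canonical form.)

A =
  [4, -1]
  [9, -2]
e^{tA} =
  [3*t*exp(t) + exp(t), -t*exp(t)]
  [9*t*exp(t), -3*t*exp(t) + exp(t)]

Strategy: write A = P · J · P⁻¹ where J is a Jordan canonical form, so e^{tA} = P · e^{tJ} · P⁻¹, and e^{tJ} can be computed block-by-block.

A has Jordan form
J =
  [1, 1]
  [0, 1]
(up to reordering of blocks).

Per-block formulas:
  For a 2×2 Jordan block J_2(1): exp(t · J_2(1)) = e^(1t)·(I + t·N), where N is the 2×2 nilpotent shift.

After assembling e^{tJ} and conjugating by P, we get:

e^{tA} =
  [3*t*exp(t) + exp(t), -t*exp(t)]
  [9*t*exp(t), -3*t*exp(t) + exp(t)]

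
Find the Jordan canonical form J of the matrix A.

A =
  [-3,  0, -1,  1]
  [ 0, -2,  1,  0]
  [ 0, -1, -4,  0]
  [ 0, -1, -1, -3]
J_2(-3) ⊕ J_2(-3)

The characteristic polynomial is
  det(x·I − A) = x^4 + 12*x^3 + 54*x^2 + 108*x + 81 = (x + 3)^4

Eigenvalues and multiplicities (the geometric multiplicity of λ is n − rank(A − λI), which equals the number of Jordan blocks for λ):
  λ = -3: algebraic multiplicity = 4, geometric multiplicity = 2

Determining the block sizes for each eigenvalue:
  λ = -3: with am = 4 and gm = 2, the partition is not yet determined (e.g. several partitions of 4 into 2 parts exist). Let N = A − (-3)·I. Computing rank(N^1) = 2, rank(N^2) = 0; the number of blocks of size ≥ j is rank(N^{j−1}) − rank(N^j), giving [2, 2]. So we have 2 block(s) of size 2 → block sizes [2, 2]

Assembling the blocks gives a Jordan form
J =
  [-3,  1,  0,  0]
  [ 0, -3,  0,  0]
  [ 0,  0, -3,  1]
  [ 0,  0,  0, -3]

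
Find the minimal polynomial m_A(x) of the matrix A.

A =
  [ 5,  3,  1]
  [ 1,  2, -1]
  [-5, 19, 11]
x^3 - 18*x^2 + 108*x - 216

The characteristic polynomial is χ_A(x) = (x - 6)^3, so the eigenvalues are known. The minimal polynomial is
  m_A(x) = Π_λ (x − λ)^{k_λ}
where k_λ is the size of the *largest* Jordan block for λ (equivalently, the smallest k with (A − λI)^k v = 0 for every generalised eigenvector v of λ).

  λ = 6: largest Jordan block has size 3, contributing (x − 6)^3

So m_A(x) = (x - 6)^3 = x^3 - 18*x^2 + 108*x - 216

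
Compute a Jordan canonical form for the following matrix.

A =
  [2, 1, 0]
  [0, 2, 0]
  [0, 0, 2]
J_2(2) ⊕ J_1(2)

The characteristic polynomial is
  det(x·I − A) = x^3 - 6*x^2 + 12*x - 8 = (x - 2)^3

Eigenvalues and multiplicities (the geometric multiplicity of λ is n − rank(A − λI), which equals the number of Jordan blocks for λ):
  λ = 2: algebraic multiplicity = 3, geometric multiplicity = 2

Determining the block sizes for each eigenvalue:
  λ = 2: 2 blocks summing to 3 forces exactly one block of size 2 and the rest size 1 → block sizes [2, 1]

Assembling the blocks gives a Jordan form
J =
  [2, 1, 0]
  [0, 2, 0]
  [0, 0, 2]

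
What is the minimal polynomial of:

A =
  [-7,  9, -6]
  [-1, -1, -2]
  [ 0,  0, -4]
x^2 + 8*x + 16

The characteristic polynomial is χ_A(x) = (x + 4)^3, so the eigenvalues are known. The minimal polynomial is
  m_A(x) = Π_λ (x − λ)^{k_λ}
where k_λ is the size of the *largest* Jordan block for λ (equivalently, the smallest k with (A − λI)^k v = 0 for every generalised eigenvector v of λ).

  λ = -4: largest Jordan block has size 2, contributing (x + 4)^2

So m_A(x) = (x + 4)^2 = x^2 + 8*x + 16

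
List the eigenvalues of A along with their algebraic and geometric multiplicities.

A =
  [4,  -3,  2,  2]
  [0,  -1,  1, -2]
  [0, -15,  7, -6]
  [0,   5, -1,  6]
λ = 4: alg = 4, geom = 2

Step 1 — factor the characteristic polynomial to read off the algebraic multiplicities:
  χ_A(x) = (x - 4)^4

Step 2 — compute geometric multiplicities via the rank-nullity identity g(λ) = n − rank(A − λI):
  rank(A − (4)·I) = 2, so dim ker(A − (4)·I) = n − 2 = 2

Summary:
  λ = 4: algebraic multiplicity = 4, geometric multiplicity = 2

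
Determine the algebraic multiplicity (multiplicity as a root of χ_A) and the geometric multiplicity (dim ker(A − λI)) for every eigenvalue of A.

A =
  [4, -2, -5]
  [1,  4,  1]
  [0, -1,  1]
λ = 3: alg = 3, geom = 1

Step 1 — factor the characteristic polynomial to read off the algebraic multiplicities:
  χ_A(x) = (x - 3)^3

Step 2 — compute geometric multiplicities via the rank-nullity identity g(λ) = n − rank(A − λI):
  rank(A − (3)·I) = 2, so dim ker(A − (3)·I) = n − 2 = 1

Summary:
  λ = 3: algebraic multiplicity = 3, geometric multiplicity = 1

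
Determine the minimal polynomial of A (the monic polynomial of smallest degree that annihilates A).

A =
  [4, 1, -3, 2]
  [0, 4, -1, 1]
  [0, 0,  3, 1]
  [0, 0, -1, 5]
x^2 - 8*x + 16

The characteristic polynomial is χ_A(x) = (x - 4)^4, so the eigenvalues are known. The minimal polynomial is
  m_A(x) = Π_λ (x − λ)^{k_λ}
where k_λ is the size of the *largest* Jordan block for λ (equivalently, the smallest k with (A − λI)^k v = 0 for every generalised eigenvector v of λ).

  λ = 4: largest Jordan block has size 2, contributing (x − 4)^2

So m_A(x) = (x - 4)^2 = x^2 - 8*x + 16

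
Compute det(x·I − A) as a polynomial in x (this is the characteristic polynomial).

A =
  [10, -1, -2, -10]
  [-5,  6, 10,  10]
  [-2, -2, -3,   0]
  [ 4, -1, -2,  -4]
x^4 - 9*x^3 + 21*x^2 - 19*x + 6

Expanding det(x·I − A) (e.g. by cofactor expansion or by noting that A is similar to its Jordan form J, which has the same characteristic polynomial as A) gives
  χ_A(x) = x^4 - 9*x^3 + 21*x^2 - 19*x + 6
which factors as (x - 6)*(x - 1)^3. The eigenvalues (with algebraic multiplicities) are λ = 1 with multiplicity 3, λ = 6 with multiplicity 1.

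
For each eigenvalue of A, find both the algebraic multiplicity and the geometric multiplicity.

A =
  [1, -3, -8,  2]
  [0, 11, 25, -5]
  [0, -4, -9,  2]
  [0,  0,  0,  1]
λ = 1: alg = 4, geom = 2

Step 1 — factor the characteristic polynomial to read off the algebraic multiplicities:
  χ_A(x) = (x - 1)^4

Step 2 — compute geometric multiplicities via the rank-nullity identity g(λ) = n − rank(A − λI):
  rank(A − (1)·I) = 2, so dim ker(A − (1)·I) = n − 2 = 2

Summary:
  λ = 1: algebraic multiplicity = 4, geometric multiplicity = 2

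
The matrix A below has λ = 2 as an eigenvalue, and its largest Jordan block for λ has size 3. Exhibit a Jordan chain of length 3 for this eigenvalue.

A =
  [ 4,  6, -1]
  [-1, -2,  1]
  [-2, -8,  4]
A Jordan chain for λ = 2 of length 3:
v_1 = (-4, 2, 4)ᵀ
v_2 = (6, -4, -8)ᵀ
v_3 = (0, 1, 0)ᵀ

Let N = A − (2)·I. We want v_3 with N^3 v_3 = 0 but N^2 v_3 ≠ 0; then v_{j-1} := N · v_j for j = 3, …, 2.

Pick v_3 = (0, 1, 0)ᵀ.
Then v_2 = N · v_3 = (6, -4, -8)ᵀ.
Then v_1 = N · v_2 = (-4, 2, 4)ᵀ.

Sanity check: (A − (2)·I) v_1 = (0, 0, 0)ᵀ = 0. ✓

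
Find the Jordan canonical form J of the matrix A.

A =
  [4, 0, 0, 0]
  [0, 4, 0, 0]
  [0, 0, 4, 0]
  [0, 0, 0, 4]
J_1(4) ⊕ J_1(4) ⊕ J_1(4) ⊕ J_1(4)

The characteristic polynomial is
  det(x·I − A) = x^4 - 16*x^3 + 96*x^2 - 256*x + 256 = (x - 4)^4

Eigenvalues and multiplicities (the geometric multiplicity of λ is n − rank(A − λI), which equals the number of Jordan blocks for λ):
  λ = 4: algebraic multiplicity = 4, geometric multiplicity = 4

Determining the block sizes for each eigenvalue:
  λ = 4: gm = am = 4, so every block has size 1 → block sizes [1, 1, 1, 1]

Assembling the blocks gives a Jordan form
J =
  [4, 0, 0, 0]
  [0, 4, 0, 0]
  [0, 0, 4, 0]
  [0, 0, 0, 4]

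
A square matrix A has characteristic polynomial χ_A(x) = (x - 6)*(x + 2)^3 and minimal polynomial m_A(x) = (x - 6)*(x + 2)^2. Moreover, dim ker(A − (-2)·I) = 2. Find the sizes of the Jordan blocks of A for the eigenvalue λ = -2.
Block sizes for λ = -2: [2, 1]

Step 1 — from the characteristic polynomial, algebraic multiplicity of λ = -2 is 3. From dim ker(A − (-2)·I) = 2, there are exactly 2 Jordan blocks for λ = -2.
Step 2 — from the minimal polynomial, the factor (x + 2)^2 tells us the largest block for λ = -2 has size 2.
Step 3 — with total size 3, 2 blocks, and largest block 2, the block sizes (in nonincreasing order) are [2, 1].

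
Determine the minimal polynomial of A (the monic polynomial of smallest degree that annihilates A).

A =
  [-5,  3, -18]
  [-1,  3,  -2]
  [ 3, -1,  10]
x^3 - 8*x^2 + 20*x - 16

The characteristic polynomial is χ_A(x) = (x - 4)*(x - 2)^2, so the eigenvalues are known. The minimal polynomial is
  m_A(x) = Π_λ (x − λ)^{k_λ}
where k_λ is the size of the *largest* Jordan block for λ (equivalently, the smallest k with (A − λI)^k v = 0 for every generalised eigenvector v of λ).

  λ = 2: largest Jordan block has size 2, contributing (x − 2)^2
  λ = 4: largest Jordan block has size 1, contributing (x − 4)

So m_A(x) = (x - 4)*(x - 2)^2 = x^3 - 8*x^2 + 20*x - 16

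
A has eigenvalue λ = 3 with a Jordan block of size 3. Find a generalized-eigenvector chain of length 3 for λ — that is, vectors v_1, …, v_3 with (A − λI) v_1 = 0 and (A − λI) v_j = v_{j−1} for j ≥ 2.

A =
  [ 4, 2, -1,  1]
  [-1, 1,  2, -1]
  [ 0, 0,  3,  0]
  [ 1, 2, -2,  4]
A Jordan chain for λ = 3 of length 3:
v_1 = (1, -1, 0, 1)ᵀ
v_2 = (-1, 2, 0, -2)ᵀ
v_3 = (0, 0, 1, 0)ᵀ

Let N = A − (3)·I. We want v_3 with N^3 v_3 = 0 but N^2 v_3 ≠ 0; then v_{j-1} := N · v_j for j = 3, …, 2.

Pick v_3 = (0, 0, 1, 0)ᵀ.
Then v_2 = N · v_3 = (-1, 2, 0, -2)ᵀ.
Then v_1 = N · v_2 = (1, -1, 0, 1)ᵀ.

Sanity check: (A − (3)·I) v_1 = (0, 0, 0, 0)ᵀ = 0. ✓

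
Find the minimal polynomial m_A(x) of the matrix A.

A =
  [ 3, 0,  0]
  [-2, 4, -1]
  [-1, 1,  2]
x^3 - 9*x^2 + 27*x - 27

The characteristic polynomial is χ_A(x) = (x - 3)^3, so the eigenvalues are known. The minimal polynomial is
  m_A(x) = Π_λ (x − λ)^{k_λ}
where k_λ is the size of the *largest* Jordan block for λ (equivalently, the smallest k with (A − λI)^k v = 0 for every generalised eigenvector v of λ).

  λ = 3: largest Jordan block has size 3, contributing (x − 3)^3

So m_A(x) = (x - 3)^3 = x^3 - 9*x^2 + 27*x - 27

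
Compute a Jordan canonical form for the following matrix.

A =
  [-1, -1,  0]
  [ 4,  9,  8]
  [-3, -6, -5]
J_3(1)

The characteristic polynomial is
  det(x·I − A) = x^3 - 3*x^2 + 3*x - 1 = (x - 1)^3

Eigenvalues and multiplicities (the geometric multiplicity of λ is n − rank(A − λI), which equals the number of Jordan blocks for λ):
  λ = 1: algebraic multiplicity = 3, geometric multiplicity = 1

Determining the block sizes for each eigenvalue:
  λ = 1: one block (gm = 1), so the single block has size am = 3 → block sizes [3]

Assembling the blocks gives a Jordan form
J =
  [1, 1, 0]
  [0, 1, 1]
  [0, 0, 1]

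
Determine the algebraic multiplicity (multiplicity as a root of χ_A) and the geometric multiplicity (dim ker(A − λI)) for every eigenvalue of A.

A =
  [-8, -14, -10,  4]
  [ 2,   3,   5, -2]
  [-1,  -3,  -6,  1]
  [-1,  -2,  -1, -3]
λ = -4: alg = 2, geom = 2; λ = -3: alg = 2, geom = 1

Step 1 — factor the characteristic polynomial to read off the algebraic multiplicities:
  χ_A(x) = (x + 3)^2*(x + 4)^2

Step 2 — compute geometric multiplicities via the rank-nullity identity g(λ) = n − rank(A − λI):
  rank(A − (-4)·I) = 2, so dim ker(A − (-4)·I) = n − 2 = 2
  rank(A − (-3)·I) = 3, so dim ker(A − (-3)·I) = n − 3 = 1

Summary:
  λ = -4: algebraic multiplicity = 2, geometric multiplicity = 2
  λ = -3: algebraic multiplicity = 2, geometric multiplicity = 1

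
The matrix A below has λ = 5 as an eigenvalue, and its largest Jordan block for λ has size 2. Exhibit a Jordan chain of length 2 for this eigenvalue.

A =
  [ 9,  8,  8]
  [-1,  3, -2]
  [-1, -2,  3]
A Jordan chain for λ = 5 of length 2:
v_1 = (4, -1, -1)ᵀ
v_2 = (1, 0, 0)ᵀ

Let N = A − (5)·I. We want v_2 with N^2 v_2 = 0 but N^1 v_2 ≠ 0; then v_{j-1} := N · v_j for j = 2, …, 2.

Pick v_2 = (1, 0, 0)ᵀ.
Then v_1 = N · v_2 = (4, -1, -1)ᵀ.

Sanity check: (A − (5)·I) v_1 = (0, 0, 0)ᵀ = 0. ✓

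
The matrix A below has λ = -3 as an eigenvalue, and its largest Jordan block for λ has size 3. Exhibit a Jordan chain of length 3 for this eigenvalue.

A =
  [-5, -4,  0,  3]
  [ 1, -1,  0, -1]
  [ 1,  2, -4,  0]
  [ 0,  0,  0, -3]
A Jordan chain for λ = -3 of length 3:
v_1 = (-2, 1, 0, 0)ᵀ
v_2 = (1, 0, 1, 0)ᵀ
v_3 = (1, 0, 0, 1)ᵀ

Let N = A − (-3)·I. We want v_3 with N^3 v_3 = 0 but N^2 v_3 ≠ 0; then v_{j-1} := N · v_j for j = 3, …, 2.

Pick v_3 = (1, 0, 0, 1)ᵀ.
Then v_2 = N · v_3 = (1, 0, 1, 0)ᵀ.
Then v_1 = N · v_2 = (-2, 1, 0, 0)ᵀ.

Sanity check: (A − (-3)·I) v_1 = (0, 0, 0, 0)ᵀ = 0. ✓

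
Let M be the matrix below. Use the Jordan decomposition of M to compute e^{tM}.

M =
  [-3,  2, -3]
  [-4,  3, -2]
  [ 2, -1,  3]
e^{tM} =
  [t^2*exp(t) - 4*t*exp(t) + exp(t), -t^2*exp(t)/2 + 2*t*exp(t), t^2*exp(t) - 3*t*exp(t)]
  [2*t^2*exp(t) - 4*t*exp(t), -t^2*exp(t) + 2*t*exp(t) + exp(t), 2*t^2*exp(t) - 2*t*exp(t)]
  [2*t*exp(t), -t*exp(t), 2*t*exp(t) + exp(t)]

Strategy: write M = P · J · P⁻¹ where J is a Jordan canonical form, so e^{tM} = P · e^{tJ} · P⁻¹, and e^{tJ} can be computed block-by-block.

M has Jordan form
J =
  [1, 1, 0]
  [0, 1, 1]
  [0, 0, 1]
(up to reordering of blocks).

Per-block formulas:
  For a 3×3 Jordan block J_3(1): exp(t · J_3(1)) = e^(1t)·(I + t·N + (t^2/2)·N^2), where N is the 3×3 nilpotent shift.

After assembling e^{tJ} and conjugating by P, we get:

e^{tM} =
  [t^2*exp(t) - 4*t*exp(t) + exp(t), -t^2*exp(t)/2 + 2*t*exp(t), t^2*exp(t) - 3*t*exp(t)]
  [2*t^2*exp(t) - 4*t*exp(t), -t^2*exp(t) + 2*t*exp(t) + exp(t), 2*t^2*exp(t) - 2*t*exp(t)]
  [2*t*exp(t), -t*exp(t), 2*t*exp(t) + exp(t)]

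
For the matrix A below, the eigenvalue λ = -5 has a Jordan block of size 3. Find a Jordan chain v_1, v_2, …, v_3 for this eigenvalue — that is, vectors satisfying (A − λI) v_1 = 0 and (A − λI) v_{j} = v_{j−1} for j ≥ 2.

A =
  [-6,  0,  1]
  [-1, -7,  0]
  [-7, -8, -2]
A Jordan chain for λ = -5 of length 3:
v_1 = (-6, 3, -6)ᵀ
v_2 = (-1, -1, -7)ᵀ
v_3 = (1, 0, 0)ᵀ

Let N = A − (-5)·I. We want v_3 with N^3 v_3 = 0 but N^2 v_3 ≠ 0; then v_{j-1} := N · v_j for j = 3, …, 2.

Pick v_3 = (1, 0, 0)ᵀ.
Then v_2 = N · v_3 = (-1, -1, -7)ᵀ.
Then v_1 = N · v_2 = (-6, 3, -6)ᵀ.

Sanity check: (A − (-5)·I) v_1 = (0, 0, 0)ᵀ = 0. ✓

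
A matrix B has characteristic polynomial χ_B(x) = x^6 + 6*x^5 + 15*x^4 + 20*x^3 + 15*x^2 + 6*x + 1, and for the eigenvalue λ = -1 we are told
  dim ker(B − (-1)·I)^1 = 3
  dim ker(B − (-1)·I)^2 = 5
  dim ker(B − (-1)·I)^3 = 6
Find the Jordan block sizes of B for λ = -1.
Block sizes for λ = -1: [3, 2, 1]

From the dimensions of kernels of powers, the number of Jordan blocks of size at least j is d_j − d_{j−1} where d_j = dim ker(N^j) (with d_0 = 0). Computing the differences gives [3, 2, 1].
The number of blocks of size exactly k is (#blocks of size ≥ k) − (#blocks of size ≥ k + 1), so the partition is: 1 block(s) of size 1, 1 block(s) of size 2, 1 block(s) of size 3.
In nonincreasing order the block sizes are [3, 2, 1].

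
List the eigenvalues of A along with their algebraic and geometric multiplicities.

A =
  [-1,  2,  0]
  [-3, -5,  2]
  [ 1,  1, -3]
λ = -3: alg = 3, geom = 1

Step 1 — factor the characteristic polynomial to read off the algebraic multiplicities:
  χ_A(x) = (x + 3)^3

Step 2 — compute geometric multiplicities via the rank-nullity identity g(λ) = n − rank(A − λI):
  rank(A − (-3)·I) = 2, so dim ker(A − (-3)·I) = n − 2 = 1

Summary:
  λ = -3: algebraic multiplicity = 3, geometric multiplicity = 1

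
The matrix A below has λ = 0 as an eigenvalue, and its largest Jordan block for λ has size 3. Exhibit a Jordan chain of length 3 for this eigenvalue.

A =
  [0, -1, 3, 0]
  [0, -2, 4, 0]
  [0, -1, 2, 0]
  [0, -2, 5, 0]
A Jordan chain for λ = 0 of length 3:
v_1 = (-1, 0, 0, -1)ᵀ
v_2 = (-1, -2, -1, -2)ᵀ
v_3 = (0, 1, 0, 0)ᵀ

Let N = A − (0)·I. We want v_3 with N^3 v_3 = 0 but N^2 v_3 ≠ 0; then v_{j-1} := N · v_j for j = 3, …, 2.

Pick v_3 = (0, 1, 0, 0)ᵀ.
Then v_2 = N · v_3 = (-1, -2, -1, -2)ᵀ.
Then v_1 = N · v_2 = (-1, 0, 0, -1)ᵀ.

Sanity check: (A − (0)·I) v_1 = (0, 0, 0, 0)ᵀ = 0. ✓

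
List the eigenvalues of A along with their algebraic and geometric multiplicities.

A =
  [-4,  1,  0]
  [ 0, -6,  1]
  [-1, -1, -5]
λ = -5: alg = 3, geom = 1

Step 1 — factor the characteristic polynomial to read off the algebraic multiplicities:
  χ_A(x) = (x + 5)^3

Step 2 — compute geometric multiplicities via the rank-nullity identity g(λ) = n − rank(A − λI):
  rank(A − (-5)·I) = 2, so dim ker(A − (-5)·I) = n − 2 = 1

Summary:
  λ = -5: algebraic multiplicity = 3, geometric multiplicity = 1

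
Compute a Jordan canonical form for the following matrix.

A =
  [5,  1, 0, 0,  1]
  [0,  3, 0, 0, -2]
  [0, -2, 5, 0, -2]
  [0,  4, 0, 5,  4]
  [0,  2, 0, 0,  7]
J_2(5) ⊕ J_1(5) ⊕ J_1(5) ⊕ J_1(5)

The characteristic polynomial is
  det(x·I − A) = x^5 - 25*x^4 + 250*x^3 - 1250*x^2 + 3125*x - 3125 = (x - 5)^5

Eigenvalues and multiplicities (the geometric multiplicity of λ is n − rank(A − λI), which equals the number of Jordan blocks for λ):
  λ = 5: algebraic multiplicity = 5, geometric multiplicity = 4

Determining the block sizes for each eigenvalue:
  λ = 5: 4 blocks summing to 5 forces exactly one block of size 2 and the rest size 1 → block sizes [2, 1, 1, 1]

Assembling the blocks gives a Jordan form
J =
  [5, 1, 0, 0, 0]
  [0, 5, 0, 0, 0]
  [0, 0, 5, 0, 0]
  [0, 0, 0, 5, 0]
  [0, 0, 0, 0, 5]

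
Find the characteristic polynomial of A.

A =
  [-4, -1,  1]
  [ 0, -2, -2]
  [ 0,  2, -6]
x^3 + 12*x^2 + 48*x + 64

Expanding det(x·I − A) (e.g. by cofactor expansion or by noting that A is similar to its Jordan form J, which has the same characteristic polynomial as A) gives
  χ_A(x) = x^3 + 12*x^2 + 48*x + 64
which factors as (x + 4)^3. The eigenvalues (with algebraic multiplicities) are λ = -4 with multiplicity 3.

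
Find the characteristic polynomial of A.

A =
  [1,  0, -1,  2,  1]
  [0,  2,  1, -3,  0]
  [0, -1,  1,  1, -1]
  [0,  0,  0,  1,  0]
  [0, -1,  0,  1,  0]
x^5 - 5*x^4 + 10*x^3 - 10*x^2 + 5*x - 1

Expanding det(x·I − A) (e.g. by cofactor expansion or by noting that A is similar to its Jordan form J, which has the same characteristic polynomial as A) gives
  χ_A(x) = x^5 - 5*x^4 + 10*x^3 - 10*x^2 + 5*x - 1
which factors as (x - 1)^5. The eigenvalues (with algebraic multiplicities) are λ = 1 with multiplicity 5.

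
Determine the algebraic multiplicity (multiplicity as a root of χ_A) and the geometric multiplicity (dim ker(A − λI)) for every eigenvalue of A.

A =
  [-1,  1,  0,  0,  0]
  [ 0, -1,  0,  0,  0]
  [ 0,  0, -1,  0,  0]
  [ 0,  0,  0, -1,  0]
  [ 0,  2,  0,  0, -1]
λ = -1: alg = 5, geom = 4

Step 1 — factor the characteristic polynomial to read off the algebraic multiplicities:
  χ_A(x) = (x + 1)^5

Step 2 — compute geometric multiplicities via the rank-nullity identity g(λ) = n − rank(A − λI):
  rank(A − (-1)·I) = 1, so dim ker(A − (-1)·I) = n − 1 = 4

Summary:
  λ = -1: algebraic multiplicity = 5, geometric multiplicity = 4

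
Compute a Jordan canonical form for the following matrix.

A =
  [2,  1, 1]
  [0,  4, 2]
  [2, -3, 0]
J_3(2)

The characteristic polynomial is
  det(x·I − A) = x^3 - 6*x^2 + 12*x - 8 = (x - 2)^3

Eigenvalues and multiplicities (the geometric multiplicity of λ is n − rank(A − λI), which equals the number of Jordan blocks for λ):
  λ = 2: algebraic multiplicity = 3, geometric multiplicity = 1

Determining the block sizes for each eigenvalue:
  λ = 2: one block (gm = 1), so the single block has size am = 3 → block sizes [3]

Assembling the blocks gives a Jordan form
J =
  [2, 1, 0]
  [0, 2, 1]
  [0, 0, 2]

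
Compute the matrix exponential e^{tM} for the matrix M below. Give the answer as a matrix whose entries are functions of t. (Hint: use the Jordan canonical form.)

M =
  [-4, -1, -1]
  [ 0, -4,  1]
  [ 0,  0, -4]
e^{tM} =
  [exp(-4*t), -t*exp(-4*t), -t^2*exp(-4*t)/2 - t*exp(-4*t)]
  [0, exp(-4*t), t*exp(-4*t)]
  [0, 0, exp(-4*t)]

Strategy: write M = P · J · P⁻¹ where J is a Jordan canonical form, so e^{tM} = P · e^{tJ} · P⁻¹, and e^{tJ} can be computed block-by-block.

M has Jordan form
J =
  [-4,  1,  0]
  [ 0, -4,  1]
  [ 0,  0, -4]
(up to reordering of blocks).

Per-block formulas:
  For a 3×3 Jordan block J_3(-4): exp(t · J_3(-4)) = e^(-4t)·(I + t·N + (t^2/2)·N^2), where N is the 3×3 nilpotent shift.

After assembling e^{tJ} and conjugating by P, we get:

e^{tM} =
  [exp(-4*t), -t*exp(-4*t), -t^2*exp(-4*t)/2 - t*exp(-4*t)]
  [0, exp(-4*t), t*exp(-4*t)]
  [0, 0, exp(-4*t)]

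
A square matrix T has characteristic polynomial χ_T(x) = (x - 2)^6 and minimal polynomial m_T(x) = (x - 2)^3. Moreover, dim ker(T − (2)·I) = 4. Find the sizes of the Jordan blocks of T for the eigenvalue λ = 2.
Block sizes for λ = 2: [3, 1, 1, 1]

Step 1 — from the characteristic polynomial, algebraic multiplicity of λ = 2 is 6. From dim ker(T − (2)·I) = 4, there are exactly 4 Jordan blocks for λ = 2.
Step 2 — from the minimal polynomial, the factor (x − 2)^3 tells us the largest block for λ = 2 has size 3.
Step 3 — with total size 6, 4 blocks, and largest block 3, the block sizes (in nonincreasing order) are [3, 1, 1, 1].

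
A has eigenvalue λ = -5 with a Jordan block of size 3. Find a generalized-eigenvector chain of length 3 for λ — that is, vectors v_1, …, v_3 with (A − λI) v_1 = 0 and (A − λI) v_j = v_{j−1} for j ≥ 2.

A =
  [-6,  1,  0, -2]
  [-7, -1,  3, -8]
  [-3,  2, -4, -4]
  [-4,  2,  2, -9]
A Jordan chain for λ = -5 of length 3:
v_1 = (2, 2, 2, 0)ᵀ
v_2 = (-1, -7, -3, -4)ᵀ
v_3 = (1, 0, 0, 0)ᵀ

Let N = A − (-5)·I. We want v_3 with N^3 v_3 = 0 but N^2 v_3 ≠ 0; then v_{j-1} := N · v_j for j = 3, …, 2.

Pick v_3 = (1, 0, 0, 0)ᵀ.
Then v_2 = N · v_3 = (-1, -7, -3, -4)ᵀ.
Then v_1 = N · v_2 = (2, 2, 2, 0)ᵀ.

Sanity check: (A − (-5)·I) v_1 = (0, 0, 0, 0)ᵀ = 0. ✓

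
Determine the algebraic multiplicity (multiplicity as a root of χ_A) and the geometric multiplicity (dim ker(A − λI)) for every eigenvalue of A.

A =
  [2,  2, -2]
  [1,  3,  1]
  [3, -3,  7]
λ = 4: alg = 3, geom = 2

Step 1 — factor the characteristic polynomial to read off the algebraic multiplicities:
  χ_A(x) = (x - 4)^3

Step 2 — compute geometric multiplicities via the rank-nullity identity g(λ) = n − rank(A − λI):
  rank(A − (4)·I) = 1, so dim ker(A − (4)·I) = n − 1 = 2

Summary:
  λ = 4: algebraic multiplicity = 3, geometric multiplicity = 2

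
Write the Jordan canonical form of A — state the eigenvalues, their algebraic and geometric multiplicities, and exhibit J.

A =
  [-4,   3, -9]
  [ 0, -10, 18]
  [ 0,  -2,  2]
J_2(-4) ⊕ J_1(-4)

The characteristic polynomial is
  det(x·I − A) = x^3 + 12*x^2 + 48*x + 64 = (x + 4)^3

Eigenvalues and multiplicities (the geometric multiplicity of λ is n − rank(A − λI), which equals the number of Jordan blocks for λ):
  λ = -4: algebraic multiplicity = 3, geometric multiplicity = 2

Determining the block sizes for each eigenvalue:
  λ = -4: 2 blocks summing to 3 forces exactly one block of size 2 and the rest size 1 → block sizes [2, 1]

Assembling the blocks gives a Jordan form
J =
  [-4,  1,  0]
  [ 0, -4,  0]
  [ 0,  0, -4]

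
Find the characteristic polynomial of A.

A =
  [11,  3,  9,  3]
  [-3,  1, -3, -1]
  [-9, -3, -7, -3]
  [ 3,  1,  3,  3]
x^4 - 8*x^3 + 24*x^2 - 32*x + 16

Expanding det(x·I − A) (e.g. by cofactor expansion or by noting that A is similar to its Jordan form J, which has the same characteristic polynomial as A) gives
  χ_A(x) = x^4 - 8*x^3 + 24*x^2 - 32*x + 16
which factors as (x - 2)^4. The eigenvalues (with algebraic multiplicities) are λ = 2 with multiplicity 4.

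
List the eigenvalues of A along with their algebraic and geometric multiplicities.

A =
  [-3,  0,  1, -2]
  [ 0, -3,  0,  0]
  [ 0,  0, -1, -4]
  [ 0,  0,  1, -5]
λ = -3: alg = 4, geom = 3

Step 1 — factor the characteristic polynomial to read off the algebraic multiplicities:
  χ_A(x) = (x + 3)^4

Step 2 — compute geometric multiplicities via the rank-nullity identity g(λ) = n − rank(A − λI):
  rank(A − (-3)·I) = 1, so dim ker(A − (-3)·I) = n − 1 = 3

Summary:
  λ = -3: algebraic multiplicity = 4, geometric multiplicity = 3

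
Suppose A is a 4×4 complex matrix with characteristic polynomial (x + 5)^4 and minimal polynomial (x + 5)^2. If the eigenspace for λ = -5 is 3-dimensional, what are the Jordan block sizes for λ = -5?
Block sizes for λ = -5: [2, 1, 1]

Step 1 — from the characteristic polynomial, algebraic multiplicity of λ = -5 is 4. From dim ker(A − (-5)·I) = 3, there are exactly 3 Jordan blocks for λ = -5.
Step 2 — from the minimal polynomial, the factor (x + 5)^2 tells us the largest block for λ = -5 has size 2.
Step 3 — with total size 4, 3 blocks, and largest block 2, the block sizes (in nonincreasing order) are [2, 1, 1].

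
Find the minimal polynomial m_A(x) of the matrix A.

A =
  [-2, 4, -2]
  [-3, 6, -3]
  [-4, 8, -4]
x^2

The characteristic polynomial is χ_A(x) = x^3, so the eigenvalues are known. The minimal polynomial is
  m_A(x) = Π_λ (x − λ)^{k_λ}
where k_λ is the size of the *largest* Jordan block for λ (equivalently, the smallest k with (A − λI)^k v = 0 for every generalised eigenvector v of λ).

  λ = 0: largest Jordan block has size 2, contributing (x − 0)^2

So m_A(x) = x^2 = x^2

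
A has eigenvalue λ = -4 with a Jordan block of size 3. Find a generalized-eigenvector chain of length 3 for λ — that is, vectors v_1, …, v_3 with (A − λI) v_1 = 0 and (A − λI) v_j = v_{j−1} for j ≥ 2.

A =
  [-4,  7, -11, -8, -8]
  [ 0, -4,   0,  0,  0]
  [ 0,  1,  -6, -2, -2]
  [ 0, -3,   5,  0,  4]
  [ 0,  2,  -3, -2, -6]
A Jordan chain for λ = -4 of length 3:
v_1 = (-3, 0, 0, 1, -1)ᵀ
v_2 = (7, 0, 1, -3, 2)ᵀ
v_3 = (0, 1, 0, 0, 0)ᵀ

Let N = A − (-4)·I. We want v_3 with N^3 v_3 = 0 but N^2 v_3 ≠ 0; then v_{j-1} := N · v_j for j = 3, …, 2.

Pick v_3 = (0, 1, 0, 0, 0)ᵀ.
Then v_2 = N · v_3 = (7, 0, 1, -3, 2)ᵀ.
Then v_1 = N · v_2 = (-3, 0, 0, 1, -1)ᵀ.

Sanity check: (A − (-4)·I) v_1 = (0, 0, 0, 0, 0)ᵀ = 0. ✓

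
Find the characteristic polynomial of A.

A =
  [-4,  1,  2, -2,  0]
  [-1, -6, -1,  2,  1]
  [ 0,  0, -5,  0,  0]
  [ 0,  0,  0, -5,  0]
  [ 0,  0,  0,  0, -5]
x^5 + 25*x^4 + 250*x^3 + 1250*x^2 + 3125*x + 3125

Expanding det(x·I − A) (e.g. by cofactor expansion or by noting that A is similar to its Jordan form J, which has the same characteristic polynomial as A) gives
  χ_A(x) = x^5 + 25*x^4 + 250*x^3 + 1250*x^2 + 3125*x + 3125
which factors as (x + 5)^5. The eigenvalues (with algebraic multiplicities) are λ = -5 with multiplicity 5.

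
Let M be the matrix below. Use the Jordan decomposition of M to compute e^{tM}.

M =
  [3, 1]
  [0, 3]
e^{tM} =
  [exp(3*t), t*exp(3*t)]
  [0, exp(3*t)]

Strategy: write M = P · J · P⁻¹ where J is a Jordan canonical form, so e^{tM} = P · e^{tJ} · P⁻¹, and e^{tJ} can be computed block-by-block.

M has Jordan form
J =
  [3, 1]
  [0, 3]
(up to reordering of blocks).

Per-block formulas:
  For a 2×2 Jordan block J_2(3): exp(t · J_2(3)) = e^(3t)·(I + t·N), where N is the 2×2 nilpotent shift.

After assembling e^{tJ} and conjugating by P, we get:

e^{tM} =
  [exp(3*t), t*exp(3*t)]
  [0, exp(3*t)]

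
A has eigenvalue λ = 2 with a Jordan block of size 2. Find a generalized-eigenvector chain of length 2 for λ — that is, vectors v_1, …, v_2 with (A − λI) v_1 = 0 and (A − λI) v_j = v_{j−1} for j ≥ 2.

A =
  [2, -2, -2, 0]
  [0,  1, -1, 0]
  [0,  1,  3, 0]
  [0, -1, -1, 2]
A Jordan chain for λ = 2 of length 2:
v_1 = (-2, -1, 1, -1)ᵀ
v_2 = (0, 1, 0, 0)ᵀ

Let N = A − (2)·I. We want v_2 with N^2 v_2 = 0 but N^1 v_2 ≠ 0; then v_{j-1} := N · v_j for j = 2, …, 2.

Pick v_2 = (0, 1, 0, 0)ᵀ.
Then v_1 = N · v_2 = (-2, -1, 1, -1)ᵀ.

Sanity check: (A − (2)·I) v_1 = (0, 0, 0, 0)ᵀ = 0. ✓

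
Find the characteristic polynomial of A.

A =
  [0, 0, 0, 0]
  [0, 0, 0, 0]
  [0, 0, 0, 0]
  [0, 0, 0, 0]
x^4

Expanding det(x·I − A) (e.g. by cofactor expansion or by noting that A is similar to its Jordan form J, which has the same characteristic polynomial as A) gives
  χ_A(x) = x^4
which factors as x^4. The eigenvalues (with algebraic multiplicities) are λ = 0 with multiplicity 4.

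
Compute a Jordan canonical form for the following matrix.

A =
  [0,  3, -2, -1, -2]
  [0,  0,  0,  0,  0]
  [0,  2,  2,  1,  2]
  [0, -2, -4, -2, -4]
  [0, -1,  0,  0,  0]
J_2(0) ⊕ J_2(0) ⊕ J_1(0)

The characteristic polynomial is
  det(x·I − A) = x^5

Eigenvalues and multiplicities (the geometric multiplicity of λ is n − rank(A − λI), which equals the number of Jordan blocks for λ):
  λ = 0: algebraic multiplicity = 5, geometric multiplicity = 3

Determining the block sizes for each eigenvalue:
  λ = 0: with am = 5 and gm = 3, the partition is not yet determined (e.g. several partitions of 5 into 3 parts exist). Let N = A − (0)·I. Computing rank(N^1) = 2, rank(N^2) = 0; the number of blocks of size ≥ j is rank(N^{j−1}) − rank(N^j), giving [3, 2]. So we have 2 block(s) of size 2, 1 block(s) of size 1 → block sizes [2, 2, 1]

Assembling the blocks gives a Jordan form
J =
  [0, 1, 0, 0, 0]
  [0, 0, 0, 0, 0]
  [0, 0, 0, 1, 0]
  [0, 0, 0, 0, 0]
  [0, 0, 0, 0, 0]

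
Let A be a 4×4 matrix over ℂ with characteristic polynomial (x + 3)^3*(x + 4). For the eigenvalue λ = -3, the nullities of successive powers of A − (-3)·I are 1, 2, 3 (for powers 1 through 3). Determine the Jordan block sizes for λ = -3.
Block sizes for λ = -3: [3]

From the dimensions of kernels of powers, the number of Jordan blocks of size at least j is d_j − d_{j−1} where d_j = dim ker(N^j) (with d_0 = 0). Computing the differences gives [1, 1, 1].
The number of blocks of size exactly k is (#blocks of size ≥ k) − (#blocks of size ≥ k + 1), so the partition is: 1 block(s) of size 3.
In nonincreasing order the block sizes are [3].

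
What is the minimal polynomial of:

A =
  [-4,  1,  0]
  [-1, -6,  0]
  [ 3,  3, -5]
x^2 + 10*x + 25

The characteristic polynomial is χ_A(x) = (x + 5)^3, so the eigenvalues are known. The minimal polynomial is
  m_A(x) = Π_λ (x − λ)^{k_λ}
where k_λ is the size of the *largest* Jordan block for λ (equivalently, the smallest k with (A − λI)^k v = 0 for every generalised eigenvector v of λ).

  λ = -5: largest Jordan block has size 2, contributing (x + 5)^2

So m_A(x) = (x + 5)^2 = x^2 + 10*x + 25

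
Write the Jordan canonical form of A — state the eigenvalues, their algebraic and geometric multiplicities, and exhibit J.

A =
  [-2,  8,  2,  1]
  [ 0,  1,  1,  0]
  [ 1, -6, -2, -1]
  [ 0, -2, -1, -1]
J_3(-1) ⊕ J_1(-1)

The characteristic polynomial is
  det(x·I − A) = x^4 + 4*x^3 + 6*x^2 + 4*x + 1 = (x + 1)^4

Eigenvalues and multiplicities (the geometric multiplicity of λ is n − rank(A − λI), which equals the number of Jordan blocks for λ):
  λ = -1: algebraic multiplicity = 4, geometric multiplicity = 2

Determining the block sizes for each eigenvalue:
  λ = -1: with am = 4 and gm = 2, the partition is not yet determined (e.g. several partitions of 4 into 2 parts exist). Let N = A − (-1)·I. Computing rank(N^1) = 2, rank(N^2) = 1, rank(N^3) = 0; the number of blocks of size ≥ j is rank(N^{j−1}) − rank(N^j), giving [2, 1, 1]. So we have 1 block(s) of size 3, 1 block(s) of size 1 → block sizes [3, 1]

Assembling the blocks gives a Jordan form
J =
  [-1,  1,  0,  0]
  [ 0, -1,  1,  0]
  [ 0,  0, -1,  0]
  [ 0,  0,  0, -1]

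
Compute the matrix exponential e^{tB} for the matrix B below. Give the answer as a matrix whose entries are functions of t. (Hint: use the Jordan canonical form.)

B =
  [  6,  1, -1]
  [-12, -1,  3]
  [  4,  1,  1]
e^{tB} =
  [4*t*exp(2*t) + exp(2*t), t*exp(2*t), -t*exp(2*t)]
  [-12*t*exp(2*t), -3*t*exp(2*t) + exp(2*t), 3*t*exp(2*t)]
  [4*t*exp(2*t), t*exp(2*t), -t*exp(2*t) + exp(2*t)]

Strategy: write B = P · J · P⁻¹ where J is a Jordan canonical form, so e^{tB} = P · e^{tJ} · P⁻¹, and e^{tJ} can be computed block-by-block.

B has Jordan form
J =
  [2, 1, 0]
  [0, 2, 0]
  [0, 0, 2]
(up to reordering of blocks).

Per-block formulas:
  For a 2×2 Jordan block J_2(2): exp(t · J_2(2)) = e^(2t)·(I + t·N), where N is the 2×2 nilpotent shift.
  For a 1×1 block at λ = 2: exp(t · [2]) = [e^(2t)].

After assembling e^{tJ} and conjugating by P, we get:

e^{tB} =
  [4*t*exp(2*t) + exp(2*t), t*exp(2*t), -t*exp(2*t)]
  [-12*t*exp(2*t), -3*t*exp(2*t) + exp(2*t), 3*t*exp(2*t)]
  [4*t*exp(2*t), t*exp(2*t), -t*exp(2*t) + exp(2*t)]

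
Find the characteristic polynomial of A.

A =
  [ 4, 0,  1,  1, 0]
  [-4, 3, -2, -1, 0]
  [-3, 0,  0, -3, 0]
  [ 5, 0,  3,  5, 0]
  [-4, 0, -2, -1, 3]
x^5 - 15*x^4 + 90*x^3 - 270*x^2 + 405*x - 243

Expanding det(x·I − A) (e.g. by cofactor expansion or by noting that A is similar to its Jordan form J, which has the same characteristic polynomial as A) gives
  χ_A(x) = x^5 - 15*x^4 + 90*x^3 - 270*x^2 + 405*x - 243
which factors as (x - 3)^5. The eigenvalues (with algebraic multiplicities) are λ = 3 with multiplicity 5.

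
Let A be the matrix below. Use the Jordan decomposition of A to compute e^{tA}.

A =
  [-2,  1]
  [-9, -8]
e^{tA} =
  [3*t*exp(-5*t) + exp(-5*t), t*exp(-5*t)]
  [-9*t*exp(-5*t), -3*t*exp(-5*t) + exp(-5*t)]

Strategy: write A = P · J · P⁻¹ where J is a Jordan canonical form, so e^{tA} = P · e^{tJ} · P⁻¹, and e^{tJ} can be computed block-by-block.

A has Jordan form
J =
  [-5,  1]
  [ 0, -5]
(up to reordering of blocks).

Per-block formulas:
  For a 2×2 Jordan block J_2(-5): exp(t · J_2(-5)) = e^(-5t)·(I + t·N), where N is the 2×2 nilpotent shift.

After assembling e^{tJ} and conjugating by P, we get:

e^{tA} =
  [3*t*exp(-5*t) + exp(-5*t), t*exp(-5*t)]
  [-9*t*exp(-5*t), -3*t*exp(-5*t) + exp(-5*t)]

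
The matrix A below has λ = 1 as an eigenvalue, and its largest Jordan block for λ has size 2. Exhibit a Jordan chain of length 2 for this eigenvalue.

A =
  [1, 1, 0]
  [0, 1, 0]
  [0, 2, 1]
A Jordan chain for λ = 1 of length 2:
v_1 = (1, 0, 2)ᵀ
v_2 = (0, 1, 0)ᵀ

Let N = A − (1)·I. We want v_2 with N^2 v_2 = 0 but N^1 v_2 ≠ 0; then v_{j-1} := N · v_j for j = 2, …, 2.

Pick v_2 = (0, 1, 0)ᵀ.
Then v_1 = N · v_2 = (1, 0, 2)ᵀ.

Sanity check: (A − (1)·I) v_1 = (0, 0, 0)ᵀ = 0. ✓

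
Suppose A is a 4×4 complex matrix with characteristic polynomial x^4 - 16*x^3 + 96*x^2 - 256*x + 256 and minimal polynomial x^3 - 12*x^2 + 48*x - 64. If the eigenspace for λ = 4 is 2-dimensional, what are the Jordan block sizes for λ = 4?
Block sizes for λ = 4: [3, 1]

Step 1 — from the characteristic polynomial, algebraic multiplicity of λ = 4 is 4. From dim ker(A − (4)·I) = 2, there are exactly 2 Jordan blocks for λ = 4.
Step 2 — from the minimal polynomial, the factor (x − 4)^3 tells us the largest block for λ = 4 has size 3.
Step 3 — with total size 4, 2 blocks, and largest block 3, the block sizes (in nonincreasing order) are [3, 1].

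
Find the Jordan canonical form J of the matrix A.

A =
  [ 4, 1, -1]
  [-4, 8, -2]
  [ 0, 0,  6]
J_2(6) ⊕ J_1(6)

The characteristic polynomial is
  det(x·I − A) = x^3 - 18*x^2 + 108*x - 216 = (x - 6)^3

Eigenvalues and multiplicities (the geometric multiplicity of λ is n − rank(A − λI), which equals the number of Jordan blocks for λ):
  λ = 6: algebraic multiplicity = 3, geometric multiplicity = 2

Determining the block sizes for each eigenvalue:
  λ = 6: 2 blocks summing to 3 forces exactly one block of size 2 and the rest size 1 → block sizes [2, 1]

Assembling the blocks gives a Jordan form
J =
  [6, 1, 0]
  [0, 6, 0]
  [0, 0, 6]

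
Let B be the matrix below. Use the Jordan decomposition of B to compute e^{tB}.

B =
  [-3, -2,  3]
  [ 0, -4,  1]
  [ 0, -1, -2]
e^{tB} =
  [exp(-3*t), -t^2*exp(-3*t)/2 - 2*t*exp(-3*t), t^2*exp(-3*t)/2 + 3*t*exp(-3*t)]
  [0, -t*exp(-3*t) + exp(-3*t), t*exp(-3*t)]
  [0, -t*exp(-3*t), t*exp(-3*t) + exp(-3*t)]

Strategy: write B = P · J · P⁻¹ where J is a Jordan canonical form, so e^{tB} = P · e^{tJ} · P⁻¹, and e^{tJ} can be computed block-by-block.

B has Jordan form
J =
  [-3,  1,  0]
  [ 0, -3,  1]
  [ 0,  0, -3]
(up to reordering of blocks).

Per-block formulas:
  For a 3×3 Jordan block J_3(-3): exp(t · J_3(-3)) = e^(-3t)·(I + t·N + (t^2/2)·N^2), where N is the 3×3 nilpotent shift.

After assembling e^{tJ} and conjugating by P, we get:

e^{tB} =
  [exp(-3*t), -t^2*exp(-3*t)/2 - 2*t*exp(-3*t), t^2*exp(-3*t)/2 + 3*t*exp(-3*t)]
  [0, -t*exp(-3*t) + exp(-3*t), t*exp(-3*t)]
  [0, -t*exp(-3*t), t*exp(-3*t) + exp(-3*t)]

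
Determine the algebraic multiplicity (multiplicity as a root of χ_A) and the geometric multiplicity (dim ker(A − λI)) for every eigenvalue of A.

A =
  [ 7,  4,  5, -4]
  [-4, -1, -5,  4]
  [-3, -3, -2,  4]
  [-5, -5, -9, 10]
λ = 3: alg = 2, geom = 1; λ = 4: alg = 2, geom = 1

Step 1 — factor the characteristic polynomial to read off the algebraic multiplicities:
  χ_A(x) = (x - 4)^2*(x - 3)^2

Step 2 — compute geometric multiplicities via the rank-nullity identity g(λ) = n − rank(A − λI):
  rank(A − (3)·I) = 3, so dim ker(A − (3)·I) = n − 3 = 1
  rank(A − (4)·I) = 3, so dim ker(A − (4)·I) = n − 3 = 1

Summary:
  λ = 3: algebraic multiplicity = 2, geometric multiplicity = 1
  λ = 4: algebraic multiplicity = 2, geometric multiplicity = 1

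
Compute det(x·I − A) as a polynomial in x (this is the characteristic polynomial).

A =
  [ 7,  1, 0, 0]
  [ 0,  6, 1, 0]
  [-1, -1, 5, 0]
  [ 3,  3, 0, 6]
x^4 - 24*x^3 + 216*x^2 - 864*x + 1296

Expanding det(x·I − A) (e.g. by cofactor expansion or by noting that A is similar to its Jordan form J, which has the same characteristic polynomial as A) gives
  χ_A(x) = x^4 - 24*x^3 + 216*x^2 - 864*x + 1296
which factors as (x - 6)^4. The eigenvalues (with algebraic multiplicities) are λ = 6 with multiplicity 4.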